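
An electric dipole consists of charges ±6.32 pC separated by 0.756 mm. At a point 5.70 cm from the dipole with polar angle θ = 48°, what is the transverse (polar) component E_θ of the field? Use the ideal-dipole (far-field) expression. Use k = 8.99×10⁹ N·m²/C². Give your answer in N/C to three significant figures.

Dipole moment p = qd = (6.32×10⁻¹² C)(7.56×10⁻⁴ m) = 4.778×10⁻¹⁵ C·m.
For a dipole, E_θ = (kp sinθ)/r³.
kp/r³ = (8.99×10⁹)(4.778×10⁻¹⁵)/(0.0570)³ = 0.2319 N/C.
E_θ = 0.2319·sin48° = 0.1724 N/C.

E_θ ≈ 0.172 N/C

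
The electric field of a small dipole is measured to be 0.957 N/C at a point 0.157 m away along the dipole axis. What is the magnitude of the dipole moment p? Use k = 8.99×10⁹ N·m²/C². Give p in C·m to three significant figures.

p ≈ 2.06×10⁻¹³ C·m

On axis E = 2kp/r³, so p = Er³/(2k).
p = (0.957)·(0.157)³ / (2·8.99×10⁹) = 2.060×10⁻¹³ C·m.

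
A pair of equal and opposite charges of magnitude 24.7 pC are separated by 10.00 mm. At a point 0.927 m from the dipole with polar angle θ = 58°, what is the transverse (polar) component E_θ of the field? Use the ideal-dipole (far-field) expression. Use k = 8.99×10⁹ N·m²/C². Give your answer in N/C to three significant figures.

Dipole moment p = qd = (2.47×10⁻¹¹ C)(0.0100 m) = 2.47×10⁻¹³ C·m.
For a dipole, E_θ = (kp sinθ)/r³.
kp/r³ = (8.99×10⁹)(2.47×10⁻¹³)/(0.927)³ = 0.002788 N/C.
E_θ = 0.002788·sin58° = 0.002364 N/C.

E_θ ≈ 0.00236 N/C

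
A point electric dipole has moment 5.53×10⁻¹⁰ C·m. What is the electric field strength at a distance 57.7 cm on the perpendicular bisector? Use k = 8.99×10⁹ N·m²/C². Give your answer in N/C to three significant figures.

E ≈ 25.9 N/C

In the equatorial plane E = kp/r³.
E = (8.99×10⁹)(5.53×10⁻¹⁰) / (0.577)³ = 25.88 N/C.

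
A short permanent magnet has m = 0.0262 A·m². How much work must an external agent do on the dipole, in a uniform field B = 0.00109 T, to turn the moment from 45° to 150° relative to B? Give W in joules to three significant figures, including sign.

W ≈ 4.49×10⁻⁵ J

W_ext = ΔU = −mB cosθ₂ + mB cosθ₁ = mB(cosθ₁ − cosθ₂).
W = (0.0262)(0.00109)·(cos45° − cos150°) = (2.856×10⁻⁵)·(+1.5731) = 4.493×10⁻⁵ J.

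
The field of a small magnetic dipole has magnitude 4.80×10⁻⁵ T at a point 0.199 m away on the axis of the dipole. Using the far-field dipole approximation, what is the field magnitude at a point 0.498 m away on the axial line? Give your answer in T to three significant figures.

B ≈ 3.06×10⁻⁶ T

Dipole fields scale as 1/r³ in the far field; the geometry is the same at both points.
B₂ = B₁ · (r₁/r₂)³ = 4.80×10⁻⁵ · (0.199/0.498)³.
(r₁/r₂)³ = (0.3996)³ = 0.06381.
B₂ ≈ 3.063×10⁻⁶ T.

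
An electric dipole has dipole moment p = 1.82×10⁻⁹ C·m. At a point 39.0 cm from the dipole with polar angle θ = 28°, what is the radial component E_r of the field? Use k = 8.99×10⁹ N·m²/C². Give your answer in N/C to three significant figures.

E_r ≈ 487 N/C

For a dipole, E_r = (2kp cosθ)/r³.
kp/r³ = (8.99×10⁹)(1.82×10⁻⁹)/(0.390)³ = 275.8 N/C.
E_r = 2·275.8·cos28° = 487.1 N/C.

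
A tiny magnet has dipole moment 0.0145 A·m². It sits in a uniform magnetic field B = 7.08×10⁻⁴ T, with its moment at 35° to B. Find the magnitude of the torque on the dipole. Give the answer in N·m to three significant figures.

τ ≈ 5.89×10⁻⁶ N·m

Torque on a magnetic dipole: τ = mB sinθ.
τ = (0.0145)(7.08×10⁻⁴)·sin35° = 5.888×10⁻⁶ N·m.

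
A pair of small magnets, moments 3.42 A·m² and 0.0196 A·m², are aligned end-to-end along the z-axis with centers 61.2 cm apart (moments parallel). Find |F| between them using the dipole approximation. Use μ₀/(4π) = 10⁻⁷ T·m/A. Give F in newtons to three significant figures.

F ≈ 2.87×10⁻⁷ N

On-axis B of dipole 1: B = (μ₀/4π)·2m₁/r³. Force on dipole 2: F = m₂·dB/dr.
dB/dr = −(μ₀/4π)·6m₁/r⁴, so |F| = (μ₀/4π)·6m₁m₂/r⁴.
F = 6(10⁻⁷)(3.42)(0.0196)/(0.612)⁴ = 2.867×10⁻⁷ N.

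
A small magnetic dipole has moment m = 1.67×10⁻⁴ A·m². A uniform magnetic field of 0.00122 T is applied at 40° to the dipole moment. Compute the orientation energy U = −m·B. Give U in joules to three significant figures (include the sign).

U ≈ -1.56×10⁻⁷ J

U = −m·B = −mB cosθ.
U = −(1.67×10⁻⁴)(0.00122)·cos40° = -1.561×10⁻⁷ J.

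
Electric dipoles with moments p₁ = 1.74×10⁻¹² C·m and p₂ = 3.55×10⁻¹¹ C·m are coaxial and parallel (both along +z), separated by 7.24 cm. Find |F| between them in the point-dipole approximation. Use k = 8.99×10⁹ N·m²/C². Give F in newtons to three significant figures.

On-axis field of dipole 1 at distance r: E = 2kp₁/r³. Force on dipole 2 is F = p₂·dE/dr (gradient along axis).
dE/dr = −6kp₁/r⁴, so |F| = 6kp₁p₂/r⁴ (attractive for aligned moments).
F = 6(8.99×10⁹)(1.74×10⁻¹²)(3.55×10⁻¹¹)/(0.0724)⁴ = 1.213×10⁻⁷ N.

F ≈ 1.21×10⁻⁷ N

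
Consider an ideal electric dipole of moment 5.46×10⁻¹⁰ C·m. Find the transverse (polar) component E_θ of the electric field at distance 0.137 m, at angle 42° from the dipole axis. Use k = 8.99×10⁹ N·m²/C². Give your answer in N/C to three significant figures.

E_θ ≈ 1280 N/C

For a dipole, E_θ = (kp sinθ)/r³.
kp/r³ = (8.99×10⁹)(5.46×10⁻¹⁰)/(0.137)³ = 1909 N/C.
E_θ = 1909·sin42° = 1277 N/C.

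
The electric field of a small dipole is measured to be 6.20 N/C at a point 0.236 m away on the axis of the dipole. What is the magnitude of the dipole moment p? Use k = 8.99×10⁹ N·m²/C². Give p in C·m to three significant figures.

p ≈ 4.53×10⁻¹² C·m

On axis E = 2kp/r³, so p = Er³/(2k).
p = (6.20)·(0.236)³ / (2·8.99×10⁹) = 4.533×10⁻¹² C·m.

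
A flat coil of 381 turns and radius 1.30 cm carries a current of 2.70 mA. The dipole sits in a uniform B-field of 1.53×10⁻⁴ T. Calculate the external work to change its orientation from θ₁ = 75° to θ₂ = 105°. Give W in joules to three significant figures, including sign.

W ≈ 4.33×10⁻⁸ J

m = NIA = NIπa² = 381·(0.00270)·π·(0.0130)² = 5.462×10⁻⁴ A·m².
W_ext = ΔU = −mB cosθ₂ + mB cosθ₁ = mB(cosθ₁ − cosθ₂).
W = (5.462×10⁻⁴)(1.53×10⁻⁴)·(cos75° − cos105°) = (8.357×10⁻⁸)·(+0.5176) = 4.326×10⁻⁸ J.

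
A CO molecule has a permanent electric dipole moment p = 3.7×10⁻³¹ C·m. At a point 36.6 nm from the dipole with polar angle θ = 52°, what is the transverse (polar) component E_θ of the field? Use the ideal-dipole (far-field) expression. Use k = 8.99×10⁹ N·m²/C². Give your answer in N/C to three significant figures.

E_θ ≈ 53.5 N/C

For a dipole, E_θ = (kp sinθ)/r³.
kp/r³ = (8.99×10⁹)(3.70×10⁻³¹)/(3.66×10⁻⁸)³ = 67.85 N/C.
E_θ = 67.85·sin52° = 53.46 N/C.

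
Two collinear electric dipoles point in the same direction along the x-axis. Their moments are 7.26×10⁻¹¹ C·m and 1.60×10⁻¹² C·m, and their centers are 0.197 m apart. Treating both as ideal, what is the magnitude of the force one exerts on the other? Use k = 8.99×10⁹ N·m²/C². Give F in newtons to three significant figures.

F ≈ 4.16×10⁻⁹ N

On-axis field of dipole 1 at distance r: E = 2kp₁/r³. Force on dipole 2 is F = p₂·dE/dr (gradient along axis).
dE/dr = −6kp₁/r⁴, so |F| = 6kp₁p₂/r⁴ (attractive for aligned moments).
F = 6(8.99×10⁹)(7.26×10⁻¹¹)(1.60×10⁻¹²)/(0.197)⁴ = 4.160×10⁻⁹ N.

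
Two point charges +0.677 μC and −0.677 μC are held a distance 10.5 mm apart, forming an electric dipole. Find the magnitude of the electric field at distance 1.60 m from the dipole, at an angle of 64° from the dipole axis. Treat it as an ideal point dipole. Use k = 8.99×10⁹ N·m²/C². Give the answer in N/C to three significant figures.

Dipole moment p = qd = (6.77×10⁻⁷ C)(0.0105 m) = 7.109×10⁻⁹ C·m.
At angle θ the dipole field magnitude is E = (kp/r³)·√(1 + 3cos²θ).
kp/r³ = (8.99×10⁹)(7.109×10⁻⁹) / (1.60)³ = 15.60 N/C.
√(1 + 3cos²64°) = √(1 + 3·0.1922) = √1.5765 ≈ 1.2556.
E ≈ 15.60 × 1.256 = 19.59 N/C.

E ≈ 19.6 N/C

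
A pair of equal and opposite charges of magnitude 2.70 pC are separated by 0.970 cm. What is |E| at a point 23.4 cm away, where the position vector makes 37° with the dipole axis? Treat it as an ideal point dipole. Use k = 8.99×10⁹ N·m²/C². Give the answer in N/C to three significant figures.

E ≈ 0.0314 N/C

Dipole moment p = qd = (2.70×10⁻¹² C)(0.00970 m) = 2.619×10⁻¹⁴ C·m.
At angle θ the dipole field magnitude is E = (kp/r³)·√(1 + 3cos²θ).
kp/r³ = (8.99×10⁹)(2.619×10⁻¹⁴) / (0.234)³ = 0.01838 N/C.
√(1 + 3cos²37°) = √(1 + 3·0.6378) = √2.9135 ≈ 1.7069.
E ≈ 0.01838 × 1.707 = 0.03137 N/C.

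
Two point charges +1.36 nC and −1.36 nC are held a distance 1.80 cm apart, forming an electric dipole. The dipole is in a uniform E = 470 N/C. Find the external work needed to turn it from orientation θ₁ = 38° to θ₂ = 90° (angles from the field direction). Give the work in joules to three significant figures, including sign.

Dipole moment p = qd = (1.36×10⁻⁹ C)(0.0180 m) = 2.448×10⁻¹¹ C·m.
W_ext = ΔU = U(θ₂) − U(θ₁) = −pE cosθ₂ − (−pE cosθ₁) = pE(cosθ₁ − cosθ₂).
W = (2.448×10⁻¹¹)(470)·(cos38° − cos90°) = (1.151×10⁻⁸)·(+0.7880) = 9.067×10⁻⁹ J.

W ≈ 9.07×10⁻⁹ J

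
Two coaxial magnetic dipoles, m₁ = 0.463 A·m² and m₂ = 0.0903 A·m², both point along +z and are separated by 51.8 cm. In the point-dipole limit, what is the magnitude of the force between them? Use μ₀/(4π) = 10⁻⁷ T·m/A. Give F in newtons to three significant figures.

On-axis B of dipole 1: B = (μ₀/4π)·2m₁/r³. Force on dipole 2: F = m₂·dB/dr.
dB/dr = −(μ₀/4π)·6m₁/r⁴, so |F| = (μ₀/4π)·6m₁m₂/r⁴.
F = 6(10⁻⁷)(0.463)(0.0903)/(0.518)⁴ = 3.484×10⁻⁷ N.

F ≈ 3.48×10⁻⁷ N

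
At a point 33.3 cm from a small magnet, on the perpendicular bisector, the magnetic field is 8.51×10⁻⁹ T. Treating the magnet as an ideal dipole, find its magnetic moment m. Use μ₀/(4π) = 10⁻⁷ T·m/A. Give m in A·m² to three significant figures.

In the equatorial plane B = (μ₀/4π)·m/r³, so m = Br³·4π/(μ₀).
m = (8.51×10⁻⁹)·(0.333)³ / (10⁻⁷) = 0.003142 A·m².

m ≈ 0.00314 A·m²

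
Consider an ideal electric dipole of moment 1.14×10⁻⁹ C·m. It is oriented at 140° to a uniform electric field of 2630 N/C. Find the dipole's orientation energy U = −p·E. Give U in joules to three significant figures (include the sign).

U ≈ 2.30×10⁻⁶ J

U = −p·E = −pE cosθ.
U = −(1.14×10⁻⁹)(2630)·cos140° = 2.297×10⁻⁶ J.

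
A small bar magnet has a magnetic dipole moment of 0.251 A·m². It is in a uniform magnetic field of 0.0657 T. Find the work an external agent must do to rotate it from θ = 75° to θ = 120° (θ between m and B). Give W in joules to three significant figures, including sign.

W ≈ 0.0125 J

W_ext = ΔU = −mB cosθ₂ + mB cosθ₁ = mB(cosθ₁ − cosθ₂).
W = (0.251)(0.0657)·(cos75° − cos120°) = (0.01649)·(+0.7588) = 0.01251 J.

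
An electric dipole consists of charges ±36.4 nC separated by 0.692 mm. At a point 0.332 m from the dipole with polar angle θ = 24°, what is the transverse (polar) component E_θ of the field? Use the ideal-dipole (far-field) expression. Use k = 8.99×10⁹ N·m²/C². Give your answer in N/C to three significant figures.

Dipole moment p = qd = (3.64×10⁻⁸ C)(6.92×10⁻⁴ m) = 2.519×10⁻¹¹ C·m.
For a dipole, E_θ = (kp sinθ)/r³.
kp/r³ = (8.99×10⁹)(2.519×10⁻¹¹)/(0.332)³ = 6.188 N/C.
E_θ = 6.188·sin24° = 2.517 N/C.

E_θ ≈ 2.52 N/C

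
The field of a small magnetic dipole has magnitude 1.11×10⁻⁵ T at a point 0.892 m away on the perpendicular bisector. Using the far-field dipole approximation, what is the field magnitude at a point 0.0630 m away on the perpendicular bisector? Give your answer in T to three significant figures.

B ≈ 0.0315 T

Dipole fields scale as 1/r³ in the far field; the geometry is the same at both points.
B₂ = B₁ · (r₁/r₂)³ = 1.11×10⁻⁵ · (0.892/0.0630)³.
(r₁/r₂)³ = (14.16)³ = 2838.
B₂ ≈ 0.03151 T.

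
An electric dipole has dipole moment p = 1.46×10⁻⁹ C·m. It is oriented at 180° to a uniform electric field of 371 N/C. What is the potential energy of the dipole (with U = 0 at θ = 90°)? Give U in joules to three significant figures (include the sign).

U = −p·E = −pE cosθ.
U = −(1.46×10⁻⁹)(371)·cos180° = 5.417×10⁻⁷ J.

U ≈ 5.42×10⁻⁷ J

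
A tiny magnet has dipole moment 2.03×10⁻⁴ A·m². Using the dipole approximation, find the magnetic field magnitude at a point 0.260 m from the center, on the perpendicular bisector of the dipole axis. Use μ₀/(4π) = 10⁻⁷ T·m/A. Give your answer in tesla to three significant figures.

B ≈ 1.15×10⁻⁹ T

In the equatorial plane B = (μ₀/4π)·m/r³ (half the axial value).
B = (10⁻⁷)·(2.03×10⁻⁴) / (0.260)³ = 1.155×10⁻⁹ T.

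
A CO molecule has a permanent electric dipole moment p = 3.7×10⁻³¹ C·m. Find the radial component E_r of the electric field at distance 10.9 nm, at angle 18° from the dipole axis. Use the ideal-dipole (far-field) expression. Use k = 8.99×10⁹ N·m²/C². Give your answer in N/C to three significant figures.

E_r ≈ 4890 N/C

For a dipole, E_r = (2kp cosθ)/r³.
kp/r³ = (8.99×10⁹)(3.70×10⁻³¹)/(1.09×10⁻⁸)³ = 2569 N/C.
E_r = 2·2569·cos18° = 4886 N/C.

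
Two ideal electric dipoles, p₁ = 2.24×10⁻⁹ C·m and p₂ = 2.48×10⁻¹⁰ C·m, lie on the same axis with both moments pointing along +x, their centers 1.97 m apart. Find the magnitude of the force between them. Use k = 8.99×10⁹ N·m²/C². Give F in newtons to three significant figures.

On-axis field of dipole 1 at distance r: E = 2kp₁/r³. Force on dipole 2 is F = p₂·dE/dr (gradient along axis).
dE/dr = −6kp₁/r⁴, so |F| = 6kp₁p₂/r⁴ (attractive for aligned moments).
F = 6(8.99×10⁹)(2.24×10⁻⁹)(2.48×10⁻¹⁰)/(1.97)⁴ = 1.990×10⁻⁹ N.

F ≈ 1.99×10⁻⁹ N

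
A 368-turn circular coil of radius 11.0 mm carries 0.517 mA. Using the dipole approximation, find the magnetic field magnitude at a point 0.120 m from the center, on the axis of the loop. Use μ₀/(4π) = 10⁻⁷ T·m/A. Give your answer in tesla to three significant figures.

m = NIA = NIπa² = 368·(5.17×10⁻⁴)·π·(0.0110)² = 7.232×10⁻⁵ A·m².
On axis B = (μ₀/4π)·2m/r³.
B = 2·(10⁻⁷)·(7.232×10⁻⁵) / (0.120)³ = 8.370×10⁻⁹ T.

B ≈ 8.37×10⁻⁹ T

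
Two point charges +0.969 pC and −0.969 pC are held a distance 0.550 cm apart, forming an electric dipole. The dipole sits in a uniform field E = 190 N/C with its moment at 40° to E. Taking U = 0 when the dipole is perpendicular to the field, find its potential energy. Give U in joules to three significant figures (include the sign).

Dipole moment p = qd = (9.69×10⁻¹³ C)(0.00550 m) = 5.33×10⁻¹⁵ C·m.
U = −p·E = −pE cosθ.
U = −(5.33×10⁻¹⁵)(190)·cos40° = -7.758×10⁻¹³ J.

U ≈ -7.76×10⁻¹³ J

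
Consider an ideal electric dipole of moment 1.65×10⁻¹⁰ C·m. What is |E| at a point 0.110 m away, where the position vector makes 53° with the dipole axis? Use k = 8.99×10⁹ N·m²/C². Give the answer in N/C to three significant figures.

At angle θ the dipole field magnitude is E = (kp/r³)·√(1 + 3cos²θ).
kp/r³ = (8.99×10⁹)(1.65×10⁻¹⁰) / (0.110)³ = 1114 N/C.
√(1 + 3cos²53°) = √(1 + 3·0.3622) = √2.0865 ≈ 1.4445.
E ≈ 1114 × 1.444 = 1610 N/C.

E ≈ 1610 N/C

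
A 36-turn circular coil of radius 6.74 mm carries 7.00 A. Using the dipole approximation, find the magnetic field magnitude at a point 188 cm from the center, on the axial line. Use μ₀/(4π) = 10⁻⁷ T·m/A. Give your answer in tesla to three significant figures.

m = NIA = NIπa² = 36·(7.00)·π·(0.00674)² = 0.03596 A·m².
On axis B = (μ₀/4π)·2m/r³.
B = 2·(10⁻⁷)·(0.03596) / (1.88)³ = 1.082×10⁻⁹ T.

B ≈ 1.08×10⁻⁹ T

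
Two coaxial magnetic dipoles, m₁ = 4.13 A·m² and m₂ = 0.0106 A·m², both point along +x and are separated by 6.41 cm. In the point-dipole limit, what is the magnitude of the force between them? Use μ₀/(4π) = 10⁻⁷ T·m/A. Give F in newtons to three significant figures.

On-axis B of dipole 1: B = (μ₀/4π)·2m₁/r³. Force on dipole 2: F = m₂·dB/dr.
dB/dr = −(μ₀/4π)·6m₁/r⁴, so |F| = (μ₀/4π)·6m₁m₂/r⁴.
F = 6(10⁻⁷)(4.13)(0.0106)/(0.0641)⁴ = 0.001556 N.

F ≈ 0.00156 N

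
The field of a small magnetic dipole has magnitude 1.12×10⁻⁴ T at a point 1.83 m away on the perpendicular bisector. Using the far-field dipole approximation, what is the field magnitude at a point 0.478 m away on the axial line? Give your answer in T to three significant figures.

Dipole fields scale as 1/r³ in the far field.
The axial field is twice the equatorial field at the same r, so the geometry factor is 2/1.
B₂ = B₁ · (2/1) · (r₁/r₂)³ = 1.12×10⁻⁴ · 2 · (1.83/0.478)³.
(r₁/r₂)³ = (3.828)³ = 56.11.
B₂ ≈ 0.01257 T.

B ≈ 0.0126 T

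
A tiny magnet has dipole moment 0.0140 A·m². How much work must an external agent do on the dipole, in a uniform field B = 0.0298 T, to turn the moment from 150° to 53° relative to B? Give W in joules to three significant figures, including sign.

W ≈ -6.12×10⁻⁴ J

W_ext = ΔU = −mB cosθ₂ + mB cosθ₁ = mB(cosθ₁ − cosθ₂).
W = (0.0140)(0.0298)·(cos150° − cos53°) = (4.172×10⁻⁴)·(-1.4678) = -6.124×10⁻⁴ J.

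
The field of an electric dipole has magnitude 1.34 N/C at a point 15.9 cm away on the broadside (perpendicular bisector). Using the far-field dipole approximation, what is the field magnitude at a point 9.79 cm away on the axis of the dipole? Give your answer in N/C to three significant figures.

Dipole fields scale as 1/r³ in the far field.
The axial field is twice the equatorial field at the same r, so the geometry factor is 2/1.
E₂ = E₁ · (2/1) · (r₁/r₂)³ = 1.34 · 2 · (15.9/9.79)³.
(r₁/r₂)³ = (1.624)³ = 4.284.
E₂ ≈ 11.48 N/C.

E ≈ 11.5 N/C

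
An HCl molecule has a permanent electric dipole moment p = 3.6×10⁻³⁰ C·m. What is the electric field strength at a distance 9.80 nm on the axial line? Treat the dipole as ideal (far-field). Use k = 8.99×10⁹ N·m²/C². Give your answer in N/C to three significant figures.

On the dipole axis E = 2kp/r³.
E = 2·(8.99×10⁹)(3.60×10⁻³⁰) / (9.80×10⁻⁹)³ = 6.877×10⁴ N/C.

E ≈ 6.88×10⁴ N/C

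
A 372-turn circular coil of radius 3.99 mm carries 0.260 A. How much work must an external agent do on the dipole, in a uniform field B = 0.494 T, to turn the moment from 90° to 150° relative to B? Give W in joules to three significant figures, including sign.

m = NIA = NIπa² = 372·(0.260)·π·(0.00399)² = 0.004837 A·m².
W_ext = ΔU = −mB cosθ₂ + mB cosθ₁ = mB(cosθ₁ − cosθ₂).
W = (0.004837)(0.494)·(cos90° − cos150°) = (0.002389)·(+0.8660) = 0.002069 J.

W ≈ 0.00207 J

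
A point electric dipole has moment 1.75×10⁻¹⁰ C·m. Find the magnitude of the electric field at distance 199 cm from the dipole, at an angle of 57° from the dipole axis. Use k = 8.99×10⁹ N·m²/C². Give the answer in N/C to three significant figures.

At angle θ the dipole field magnitude is E = (kp/r³)·√(1 + 3cos²θ).
kp/r³ = (8.99×10⁹)(1.75×10⁻¹⁰) / (1.99)³ = 0.1996 N/C.
√(1 + 3cos²57°) = √(1 + 3·0.2966) = √1.8899 ≈ 1.3747.
E ≈ 0.1996 × 1.375 = 0.2744 N/C.

E ≈ 0.274 N/C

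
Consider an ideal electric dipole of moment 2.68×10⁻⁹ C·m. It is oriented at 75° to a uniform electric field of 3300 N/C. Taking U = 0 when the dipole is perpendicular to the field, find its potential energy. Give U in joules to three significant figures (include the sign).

U = −p·E = −pE cosθ.
U = −(2.68×10⁻⁹)(3300)·cos75° = -2.289×10⁻⁶ J.

U ≈ -2.29×10⁻⁶ J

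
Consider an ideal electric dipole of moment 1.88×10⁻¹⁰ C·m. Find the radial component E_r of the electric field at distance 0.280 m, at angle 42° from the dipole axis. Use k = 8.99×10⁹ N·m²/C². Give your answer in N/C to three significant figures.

E_r ≈ 114 N/C

For a dipole, E_r = (2kp cosθ)/r³.
kp/r³ = (8.99×10⁹)(1.88×10⁻¹⁰)/(0.280)³ = 76.99 N/C.
E_r = 2·76.99·cos42° = 114.4 N/C.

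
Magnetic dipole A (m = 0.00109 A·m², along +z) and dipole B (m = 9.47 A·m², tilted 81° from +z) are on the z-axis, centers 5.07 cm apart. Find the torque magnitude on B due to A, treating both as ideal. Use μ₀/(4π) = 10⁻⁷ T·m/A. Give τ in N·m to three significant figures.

τ ≈ 1.56×10⁻⁵ N·m

Dipole B is on the axis of dipole A, so B₁ there is axial: B₁ = (μ₀/4π)·2m₁/r³ along +z.
B₁ = 2(10⁻⁷)(0.00109)/(0.0507)³ = 1.673×10⁻⁶ T.
τ = m₂ B₁ sinθ.
τ = (9.47)(1.673×10⁻⁶)·sin81° = 1.565×10⁻⁵ N·m.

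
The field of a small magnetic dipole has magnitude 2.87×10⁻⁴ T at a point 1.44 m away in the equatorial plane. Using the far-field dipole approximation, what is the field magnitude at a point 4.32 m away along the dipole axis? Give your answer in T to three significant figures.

Dipole fields scale as 1/r³ in the far field.
The axial field is twice the equatorial field at the same r, so the geometry factor is 2/1.
B₂ = B₁ · (2/1) · (r₁/r₂)³ = 2.87×10⁻⁴ · 2 · (1.44/4.32)³.
(r₁/r₂)³ = (0.3333)³ = 0.03704.
B₂ ≈ 2.126×10⁻⁵ T.

B ≈ 2.13×10⁻⁵ T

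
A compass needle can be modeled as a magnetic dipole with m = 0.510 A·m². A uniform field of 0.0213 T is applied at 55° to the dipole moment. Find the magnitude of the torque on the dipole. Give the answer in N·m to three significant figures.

τ ≈ 0.00890 N·m

Torque on a magnetic dipole: τ = mB sinθ.
τ = (0.510)(0.0213)·sin55° = 0.008898 N·m.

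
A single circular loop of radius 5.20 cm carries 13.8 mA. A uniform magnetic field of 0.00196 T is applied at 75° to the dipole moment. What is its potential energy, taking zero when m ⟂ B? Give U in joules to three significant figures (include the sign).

Magnetic moment m = IA = Iπa² = (0.0138)·π·(0.0520)² = 1.172×10⁻⁴ A·m².
U = −m·B = −mB cosθ.
U = −(1.172×10⁻⁴)(0.00196)·cos75° = -5.945×10⁻⁸ J.

U ≈ -5.95×10⁻⁸ J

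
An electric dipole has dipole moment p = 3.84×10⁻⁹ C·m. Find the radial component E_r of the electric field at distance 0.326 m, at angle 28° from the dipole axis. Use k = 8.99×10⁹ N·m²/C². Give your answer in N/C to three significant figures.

For a dipole, E_r = (2kp cosθ)/r³.
kp/r³ = (8.99×10⁹)(3.84×10⁻⁹)/(0.326)³ = 996.4 N/C.
E_r = 2·996.4·cos28° = 1760 N/C.

E_r ≈ 1760 N/C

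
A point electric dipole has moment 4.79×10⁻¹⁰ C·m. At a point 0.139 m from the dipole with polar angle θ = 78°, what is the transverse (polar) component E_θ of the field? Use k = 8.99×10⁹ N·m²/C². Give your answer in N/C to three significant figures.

E_θ ≈ 1570 N/C

For a dipole, E_θ = (kp sinθ)/r³.
kp/r³ = (8.99×10⁹)(4.79×10⁻¹⁰)/(0.139)³ = 1603 N/C.
E_θ = 1603·sin78° = 1568 N/C.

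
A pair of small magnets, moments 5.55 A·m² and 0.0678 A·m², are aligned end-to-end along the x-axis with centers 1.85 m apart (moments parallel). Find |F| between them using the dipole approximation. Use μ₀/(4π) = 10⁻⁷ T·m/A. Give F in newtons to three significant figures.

On-axis B of dipole 1: B = (μ₀/4π)·2m₁/r³. Force on dipole 2: F = m₂·dB/dr.
dB/dr = −(μ₀/4π)·6m₁/r⁴, so |F| = (μ₀/4π)·6m₁m₂/r⁴.
F = 6(10⁻⁷)(5.55)(0.0678)/(1.85)⁴ = 1.927×10⁻⁸ N.

F ≈ 1.93×10⁻⁸ N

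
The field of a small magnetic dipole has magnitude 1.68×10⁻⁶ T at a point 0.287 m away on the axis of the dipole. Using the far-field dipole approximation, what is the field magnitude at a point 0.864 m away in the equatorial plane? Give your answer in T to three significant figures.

Dipole fields scale as 1/r³ in the far field.
The axial field is twice the equatorial field at the same r, so the geometry factor is 1/2.
B₂ = B₁ · (1/2) · (r₁/r₂)³ = 1.68×10⁻⁶ · 0.5 · (0.287/0.864)³.
(r₁/r₂)³ = (0.3322)³ = 0.03665.
B₂ ≈ 3.079×10⁻⁸ T.

B ≈ 3.08×10⁻⁸ T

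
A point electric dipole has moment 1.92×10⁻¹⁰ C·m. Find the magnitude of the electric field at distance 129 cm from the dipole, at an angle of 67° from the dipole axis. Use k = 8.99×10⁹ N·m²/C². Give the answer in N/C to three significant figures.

At angle θ the dipole field magnitude is E = (kp/r³)·√(1 + 3cos²θ).
kp/r³ = (8.99×10⁹)(1.92×10⁻¹⁰) / (1.29)³ = 0.8041 N/C.
√(1 + 3cos²67°) = √(1 + 3·0.1527) = √1.4580 ≈ 1.2075.
E ≈ 0.8041 × 1.207 = 0.9709 N/C.

E ≈ 0.971 N/C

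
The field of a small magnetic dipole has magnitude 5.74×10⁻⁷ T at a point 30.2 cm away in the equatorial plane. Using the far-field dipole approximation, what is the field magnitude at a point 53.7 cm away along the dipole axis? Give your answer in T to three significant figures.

Dipole fields scale as 1/r³ in the far field.
The axial field is twice the equatorial field at the same r, so the geometry factor is 2/1.
B₂ = B₁ · (2/1) · (r₁/r₂)³ = 5.74×10⁻⁷ · 2 · (30.2/53.7)³.
(r₁/r₂)³ = (0.5624)³ = 0.1779.
B₂ ≈ 2.042×10⁻⁷ T.

B ≈ 2.04×10⁻⁷ T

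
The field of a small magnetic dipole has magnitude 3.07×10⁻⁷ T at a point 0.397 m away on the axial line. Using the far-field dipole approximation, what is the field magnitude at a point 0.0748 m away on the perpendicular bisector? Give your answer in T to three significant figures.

Dipole fields scale as 1/r³ in the far field.
The axial field is twice the equatorial field at the same r, so the geometry factor is 1/2.
B₂ = B₁ · (1/2) · (r₁/r₂)³ = 3.07×10⁻⁷ · 0.5 · (0.397/0.0748)³.
(r₁/r₂)³ = (5.307)³ = 149.5.
B₂ ≈ 2.295×10⁻⁵ T.

B ≈ 2.29×10⁻⁵ T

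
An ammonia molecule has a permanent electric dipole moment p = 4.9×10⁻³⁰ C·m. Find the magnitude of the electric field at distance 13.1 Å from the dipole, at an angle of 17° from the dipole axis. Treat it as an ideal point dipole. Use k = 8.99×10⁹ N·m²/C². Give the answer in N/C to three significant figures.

E ≈ 3.79×10⁷ N/C

At angle θ the dipole field magnitude is E = (kp/r³)·√(1 + 3cos²θ).
kp/r³ = (8.99×10⁹)(4.90×10⁻³⁰) / (1.31×10⁻⁹)³ = 1.959×10⁷ N/C.
√(1 + 3cos²17°) = √(1 + 3·0.9145) = √3.7436 ≈ 1.9348.
E ≈ 1.959×10⁷ × 1.935 = 3.791×10⁷ N/C.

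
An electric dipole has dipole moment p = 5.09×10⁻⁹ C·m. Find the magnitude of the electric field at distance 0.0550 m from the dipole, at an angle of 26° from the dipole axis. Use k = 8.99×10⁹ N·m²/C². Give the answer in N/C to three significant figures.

At angle θ the dipole field magnitude is E = (kp/r³)·√(1 + 3cos²θ).
kp/r³ = (8.99×10⁹)(5.09×10⁻⁹) / (0.0550)³ = 2.750×10⁵ N/C.
√(1 + 3cos²26°) = √(1 + 3·0.8078) = √3.4235 ≈ 1.8503.
E ≈ 2.750×10⁵ × 1.850 = 5.089×10⁵ N/C.

E ≈ 5.09×10⁵ N/C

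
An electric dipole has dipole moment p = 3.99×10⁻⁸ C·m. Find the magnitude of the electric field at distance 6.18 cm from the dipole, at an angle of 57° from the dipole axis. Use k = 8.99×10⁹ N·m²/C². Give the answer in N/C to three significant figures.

E ≈ 2.09×10⁶ N/C

At angle θ the dipole field magnitude is E = (kp/r³)·√(1 + 3cos²θ).
kp/r³ = (8.99×10⁹)(3.99×10⁻⁸) / (0.0618)³ = 1.520×10⁶ N/C.
√(1 + 3cos²57°) = √(1 + 3·0.2966) = √1.8899 ≈ 1.3747.
E ≈ 1.520×10⁶ × 1.375 = 2.089×10⁶ N/C.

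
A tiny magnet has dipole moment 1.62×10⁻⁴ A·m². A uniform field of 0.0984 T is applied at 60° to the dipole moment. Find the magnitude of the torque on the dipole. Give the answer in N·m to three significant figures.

τ ≈ 1.38×10⁻⁵ N·m

Torque on a magnetic dipole: τ = mB sinθ.
τ = (1.62×10⁻⁴)(0.0984)·sin60° = 1.381×10⁻⁵ N·m.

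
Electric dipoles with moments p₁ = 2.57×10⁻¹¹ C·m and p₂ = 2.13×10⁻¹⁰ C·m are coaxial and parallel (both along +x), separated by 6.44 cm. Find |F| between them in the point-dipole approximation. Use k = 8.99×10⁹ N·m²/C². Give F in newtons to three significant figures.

F ≈ 1.72×10⁻⁵ N

On-axis field of dipole 1 at distance r: E = 2kp₁/r³. Force on dipole 2 is F = p₂·dE/dr (gradient along axis).
dE/dr = −6kp₁/r⁴, so |F| = 6kp₁p₂/r⁴ (attractive for aligned moments).
F = 6(8.99×10⁹)(2.57×10⁻¹¹)(2.13×10⁻¹⁰)/(0.0644)⁴ = 1.717×10⁻⁵ N.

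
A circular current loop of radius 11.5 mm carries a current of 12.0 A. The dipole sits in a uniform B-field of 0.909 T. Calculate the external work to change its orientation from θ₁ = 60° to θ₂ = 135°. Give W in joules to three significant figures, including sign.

W ≈ 0.00547 J

Magnetic moment m = IA = Iπa² = (12.0)·π·(0.0115)² = 0.004986 A·m².
W_ext = ΔU = −mB cosθ₂ + mB cosθ₁ = mB(cosθ₁ − cosθ₂).
W = (0.004986)(0.909)·(cos60° − cos135°) = (0.004532)·(+1.2071) = 0.005471 J.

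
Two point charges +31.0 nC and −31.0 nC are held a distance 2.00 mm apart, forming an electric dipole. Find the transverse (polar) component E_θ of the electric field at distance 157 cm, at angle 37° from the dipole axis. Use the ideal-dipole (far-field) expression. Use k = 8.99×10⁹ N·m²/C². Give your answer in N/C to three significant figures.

Dipole moment p = qd = (3.10×10⁻⁸ C)(0.00200 m) = 6.20×10⁻¹¹ C·m.
For a dipole, E_θ = (kp sinθ)/r³.
kp/r³ = (8.99×10⁹)(6.20×10⁻¹¹)/(1.57)³ = 0.1440 N/C.
E_θ = 0.1440·sin37° = 0.08668 N/C.

E_θ ≈ 0.0867 N/C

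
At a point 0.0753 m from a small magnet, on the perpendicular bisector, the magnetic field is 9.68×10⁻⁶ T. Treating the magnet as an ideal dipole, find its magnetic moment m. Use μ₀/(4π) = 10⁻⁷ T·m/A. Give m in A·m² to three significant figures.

m ≈ 0.0413 A·m²

In the equatorial plane B = (μ₀/4π)·m/r³, so m = Br³·4π/(μ₀).
m = (9.68×10⁻⁶)·(0.0753)³ / (10⁻⁷) = 0.04133 A·m².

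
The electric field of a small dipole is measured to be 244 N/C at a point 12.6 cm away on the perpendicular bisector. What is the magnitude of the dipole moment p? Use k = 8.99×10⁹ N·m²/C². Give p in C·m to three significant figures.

p ≈ 5.43×10⁻¹¹ C·m

In the equatorial plane E = kp/r³, so p = Er³/(k).
p = (244)·(0.126)³ / (8.99×10⁹) = 5.429×10⁻¹¹ C·m.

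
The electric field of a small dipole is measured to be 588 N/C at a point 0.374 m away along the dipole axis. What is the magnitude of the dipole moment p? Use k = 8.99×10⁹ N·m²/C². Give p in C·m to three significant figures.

On axis E = 2kp/r³, so p = Er³/(2k).
p = (588)·(0.374)³ / (2·8.99×10⁹) = 1.711×10⁻⁹ C·m.

p ≈ 1.71×10⁻⁹ C·m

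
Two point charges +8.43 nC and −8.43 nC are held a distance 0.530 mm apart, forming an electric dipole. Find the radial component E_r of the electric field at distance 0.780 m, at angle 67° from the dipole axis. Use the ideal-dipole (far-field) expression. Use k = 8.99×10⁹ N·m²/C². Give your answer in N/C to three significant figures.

E_r ≈ 0.0661 N/C

Dipole moment p = qd = (8.43×10⁻⁹ C)(5.30×10⁻⁴ m) = 4.468×10⁻¹² C·m.
For a dipole, E_r = (2kp cosθ)/r³.
kp/r³ = (8.99×10⁹)(4.468×10⁻¹²)/(0.780)³ = 0.08464 N/C.
E_r = 2·0.08464·cos67° = 0.06615 N/C.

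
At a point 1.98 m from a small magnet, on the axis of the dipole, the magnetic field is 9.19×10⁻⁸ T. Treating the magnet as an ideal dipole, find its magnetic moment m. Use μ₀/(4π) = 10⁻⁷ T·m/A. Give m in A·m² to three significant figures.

On axis B = (μ₀/4π)·2m/r³, so m = Br³·4π/(μ₀·2).
m = (9.19×10⁻⁸)·(1.98)³ / (2·10⁻⁷) = 3.567 A·m².

m ≈ 3.57 A·m²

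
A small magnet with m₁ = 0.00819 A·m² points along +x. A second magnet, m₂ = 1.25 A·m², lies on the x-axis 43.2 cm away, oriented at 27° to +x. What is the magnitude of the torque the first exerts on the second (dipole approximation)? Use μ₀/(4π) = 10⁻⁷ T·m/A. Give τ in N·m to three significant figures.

τ ≈ 1.15×10⁻⁸ N·m

Dipole B is on the axis of dipole A, so B₁ there is axial: B₁ = (μ₀/4π)·2m₁/r³ along +x.
B₁ = 2(10⁻⁷)(0.00819)/(0.432)³ = 2.032×10⁻⁸ T.
τ = m₂ B₁ sinθ.
τ = (1.25)(2.032×10⁻⁸)·sin27° = 1.153×10⁻⁸ N·m.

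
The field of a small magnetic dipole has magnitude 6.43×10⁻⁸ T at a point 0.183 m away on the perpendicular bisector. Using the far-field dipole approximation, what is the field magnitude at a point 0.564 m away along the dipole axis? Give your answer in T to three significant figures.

B ≈ 4.39×10⁻⁹ T

Dipole fields scale as 1/r³ in the far field.
The axial field is twice the equatorial field at the same r, so the geometry factor is 2/1.
B₂ = B₁ · (2/1) · (r₁/r₂)³ = 6.43×10⁻⁸ · 2 · (0.183/0.564)³.
(r₁/r₂)³ = (0.3245)³ = 0.03416.
B₂ ≈ 4.393×10⁻⁹ T.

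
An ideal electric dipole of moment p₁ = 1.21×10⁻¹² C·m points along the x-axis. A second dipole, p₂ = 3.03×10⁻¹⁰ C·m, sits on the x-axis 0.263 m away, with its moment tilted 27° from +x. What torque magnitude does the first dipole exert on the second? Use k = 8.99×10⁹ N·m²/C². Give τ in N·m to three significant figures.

τ ≈ 1.65×10⁻¹⁰ N·m

The second dipole sits on the axis of the first, so the field there is axial: E₁ = 2kp₁/r³ along +x.
E₁ = 2(8.99×10⁹)(1.21×10⁻¹²)/(0.263)³ = 1.196 N/C.
Torque on the second dipole: τ = p₂ E₁ sinθ.
τ = (3.03×10⁻¹⁰)(1.196)·sin27° = 1.645×10⁻¹⁰ N·m.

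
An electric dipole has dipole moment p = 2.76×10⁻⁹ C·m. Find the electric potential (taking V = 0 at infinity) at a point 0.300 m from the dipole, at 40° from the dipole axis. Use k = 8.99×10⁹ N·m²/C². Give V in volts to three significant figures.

V ≈ 211 V

The dipole potential is V = kp cosθ / r².
V = (8.99×10⁹)(2.76×10⁻⁹)·cos40° / (0.300)² = 211.2 V.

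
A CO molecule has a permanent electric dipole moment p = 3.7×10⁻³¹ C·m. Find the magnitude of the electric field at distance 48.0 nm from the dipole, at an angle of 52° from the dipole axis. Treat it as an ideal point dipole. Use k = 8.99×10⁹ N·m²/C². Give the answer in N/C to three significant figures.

At angle θ the dipole field magnitude is E = (kp/r³)·√(1 + 3cos²θ).
kp/r³ = (8.99×10⁹)(3.70×10⁻³¹) / (4.80×10⁻⁸)³ = 30.08 N/C.
√(1 + 3cos²52°) = √(1 + 3·0.3790) = √2.1371 ≈ 1.4619.
E ≈ 30.08 × 1.462 = 43.97 N/C.

E ≈ 44.0 N/C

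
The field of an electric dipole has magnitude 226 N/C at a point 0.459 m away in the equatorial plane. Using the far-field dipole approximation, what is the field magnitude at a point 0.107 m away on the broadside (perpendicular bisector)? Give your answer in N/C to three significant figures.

Dipole fields scale as 1/r³ in the far field; the geometry is the same at both points.
E₂ = E₁ · (r₁/r₂)³ = 226 · (0.459/0.107)³.
(r₁/r₂)³ = (4.29)³ = 78.94.
E₂ ≈ 1.784×10⁴ N/C.

E ≈ 1.78×10⁴ N/C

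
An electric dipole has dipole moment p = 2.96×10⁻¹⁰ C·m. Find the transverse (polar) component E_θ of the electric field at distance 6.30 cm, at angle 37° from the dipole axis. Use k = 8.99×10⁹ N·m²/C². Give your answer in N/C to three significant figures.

E_θ ≈ 6400 N/C

For a dipole, E_θ = (kp sinθ)/r³.
kp/r³ = (8.99×10⁹)(2.96×10⁻¹⁰)/(0.0630)³ = 1.064×10⁴ N/C.
E_θ = 1.064×10⁴·sin37° = 6405 N/C.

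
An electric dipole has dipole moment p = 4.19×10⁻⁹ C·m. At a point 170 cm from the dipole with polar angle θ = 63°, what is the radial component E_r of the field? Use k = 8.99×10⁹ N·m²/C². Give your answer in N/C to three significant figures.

For a dipole, E_r = (2kp cosθ)/r³.
kp/r³ = (8.99×10⁹)(4.19×10⁻⁹)/(1.70)³ = 7.667 N/C.
E_r = 2·7.667·cos63° = 6.962 N/C.

E_r ≈ 6.96 N/C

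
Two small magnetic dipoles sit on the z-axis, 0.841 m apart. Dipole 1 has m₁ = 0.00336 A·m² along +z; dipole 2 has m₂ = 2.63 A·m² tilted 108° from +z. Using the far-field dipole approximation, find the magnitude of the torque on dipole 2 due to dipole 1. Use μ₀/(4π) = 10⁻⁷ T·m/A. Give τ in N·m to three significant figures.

τ ≈ 2.83×10⁻⁹ N·m

Dipole B is on the axis of dipole A, so B₁ there is axial: B₁ = (μ₀/4π)·2m₁/r³ along +z.
B₁ = 2(10⁻⁷)(0.00336)/(0.841)³ = 1.130×10⁻⁹ T.
τ = m₂ B₁ sinθ.
τ = (2.63)(1.130×10⁻⁹)·sin108° = 2.826×10⁻⁹ N·m.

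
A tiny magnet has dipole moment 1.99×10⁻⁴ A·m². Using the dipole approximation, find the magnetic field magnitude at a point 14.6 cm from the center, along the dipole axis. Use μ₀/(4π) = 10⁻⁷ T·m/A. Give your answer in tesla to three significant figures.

On axis B = (μ₀/4π)·2m/r³.
B = 2·(10⁻⁷)·(1.99×10⁻⁴) / (0.146)³ = 1.279×10⁻⁸ T.

B ≈ 1.28×10⁻⁸ T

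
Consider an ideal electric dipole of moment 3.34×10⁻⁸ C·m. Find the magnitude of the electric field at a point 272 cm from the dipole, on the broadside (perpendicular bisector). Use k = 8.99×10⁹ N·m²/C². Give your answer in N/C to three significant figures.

On the perpendicular bisector E = kp/r³ (half the axial value at the same distance).
E = (8.99×10⁹)(3.34×10⁻⁸) / (2.72)³ = 14.92 N/C.

E ≈ 14.9 N/C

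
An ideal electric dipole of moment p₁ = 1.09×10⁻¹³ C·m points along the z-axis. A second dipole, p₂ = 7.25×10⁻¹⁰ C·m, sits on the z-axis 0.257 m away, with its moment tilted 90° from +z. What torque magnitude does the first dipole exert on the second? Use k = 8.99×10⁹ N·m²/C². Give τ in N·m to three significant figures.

τ ≈ 8.37×10⁻¹¹ N·m

The second dipole sits on the axis of the first, so the field there is axial: E₁ = 2kp₁/r³ along +z.
E₁ = 2(8.99×10⁹)(1.09×10⁻¹³)/(0.257)³ = 0.1155 N/C.
Torque on the second dipole: τ = p₂ E₁ sinθ.
τ = (7.25×10⁻¹⁰)(0.1155)·sin90° = 8.371×10⁻¹¹ N·m.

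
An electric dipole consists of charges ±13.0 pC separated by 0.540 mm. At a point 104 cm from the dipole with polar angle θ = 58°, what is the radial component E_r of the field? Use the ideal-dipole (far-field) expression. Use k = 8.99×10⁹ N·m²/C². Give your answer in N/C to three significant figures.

Dipole moment p = qd = (1.30×10⁻¹¹ C)(5.40×10⁻⁴ m) = 7.02×10⁻¹⁵ C·m.
For a dipole, E_r = (2kp cosθ)/r³.
kp/r³ = (8.99×10⁹)(7.02×10⁻¹⁵)/(1.04)³ = 5.610×10⁻⁵ N/C.
E_r = 2·5.610×10⁻⁵·cos58° = 5.946×10⁻⁵ N/C.

E_r ≈ 5.95×10⁻⁵ N/C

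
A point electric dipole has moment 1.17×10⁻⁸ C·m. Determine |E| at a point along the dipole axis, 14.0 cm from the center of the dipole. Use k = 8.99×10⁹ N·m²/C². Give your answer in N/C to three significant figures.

E ≈ 7.67×10⁴ N/C

On the dipole axis E = 2kp/r³.
E = 2·(8.99×10⁹)(1.17×10⁻⁸) / (0.140)³ = 7.666×10⁴ N/C.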